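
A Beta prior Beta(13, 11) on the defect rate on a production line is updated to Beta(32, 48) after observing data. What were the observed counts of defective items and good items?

Beta is conjugate to the binomial likelihood: posterior = Beta(α+s, β+f).
So s = 32 − 13 = 19 and f = 48 − 11 = 37.

19 defective items and 37 good items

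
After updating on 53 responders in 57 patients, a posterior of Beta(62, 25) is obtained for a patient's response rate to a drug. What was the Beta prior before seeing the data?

Beta(9, 21)

Beta is conjugate to the binomial likelihood: posterior = Beta(a+s, b+f).
Subtract the data counts: 62−53=9, 25−4=21.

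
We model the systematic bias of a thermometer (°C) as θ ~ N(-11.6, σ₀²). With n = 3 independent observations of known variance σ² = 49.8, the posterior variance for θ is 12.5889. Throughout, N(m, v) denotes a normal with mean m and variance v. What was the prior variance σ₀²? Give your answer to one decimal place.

For the Normal–Normal model with known σ², precisions add: τ_n = τ₀ + n/σ².
So 1/σ₀² = 1/12.5889 − 3/49.8 = 0.079435 − 0.060241 = 0.019194.
Hence σ₀² = 1/0.019194 ≈ 52.1.

σ₀² = 52.1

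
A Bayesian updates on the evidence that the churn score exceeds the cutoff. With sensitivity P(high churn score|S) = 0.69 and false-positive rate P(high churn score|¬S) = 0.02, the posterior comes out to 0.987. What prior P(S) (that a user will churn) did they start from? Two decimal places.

Bayes' rule in odds form gives O(S|E) = O(S)·[P(E|S)/P(E|¬S)], hence O(S) = O(S|E)/LR.
Posterior odds = 0.987/(1−0.987) = 75.9231. LR = 0.69/0.02 = 34.5000.
Prior odds = 75.9231/34.5000 = 2.2007, so P(S) = 2.2007/(1+2.2007) ≈ 0.69.

P(S) = 0.69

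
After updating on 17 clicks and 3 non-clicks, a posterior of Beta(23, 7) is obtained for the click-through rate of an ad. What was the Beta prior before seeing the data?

Beta(6, 4)

Under Beta–binomial conjugacy the posterior parameters are (α+s, β+f).
So α = 23 − 17 = 6 and β = 7 − 3 = 4.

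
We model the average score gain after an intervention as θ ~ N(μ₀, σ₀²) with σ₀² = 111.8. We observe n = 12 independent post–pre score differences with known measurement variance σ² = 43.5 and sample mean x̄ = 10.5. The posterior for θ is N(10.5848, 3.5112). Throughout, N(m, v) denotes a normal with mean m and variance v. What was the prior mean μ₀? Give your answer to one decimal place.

μ₀ = 13.2

The posterior mean is a precision-weighted average: μ_n = (τ₀μ₀ + τ_data·x̄)/(τ₀+τ_data), with τ₀=1/σ₀² and τ_data=n/σ².
Here τ₀ = 1/111.8 = 0.008945 and τ_data = 12/43.5 = 0.275862, so τ_n = 0.284807.
Rearranging for μ₀: μ₀ = (μ_n·τ_n − τ_data·x̄)/τ₀ = (10.5848·0.284807 − 0.275862·10.5) / 0.008945 = 0.118074/0.008945 ≈ 13.2.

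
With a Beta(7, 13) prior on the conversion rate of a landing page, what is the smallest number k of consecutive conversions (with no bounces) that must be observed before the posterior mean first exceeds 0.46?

k = 5

After k conversions and 0 bounces the posterior is Beta(7+k, 13), with mean (7+k)/(7+13+k).
Set (7+k)/(20+k) > 0.46 and solve: k > (0.46·20 − 7)/(1 − 0.46) = 4.074.
The smallest integer exceeding 4.074 is 5, and checking k=5: (12)/(25) = 0.4800 > 0.46.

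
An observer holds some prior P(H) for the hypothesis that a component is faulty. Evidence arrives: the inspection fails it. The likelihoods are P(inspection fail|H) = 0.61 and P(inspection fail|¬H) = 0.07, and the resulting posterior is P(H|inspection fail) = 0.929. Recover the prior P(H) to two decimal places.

P(H) = 0.60

Bayes' rule in odds form gives O(H|E) = O(H)·[P(E|H)/P(E|¬H)], hence O(H) = O(H|E)/LR.
Posterior odds = 0.929/(1−0.929) = 13.0845. LR = 0.61/0.07 = 8.7143.
Prior odds = 13.0845/8.7143 = 1.5015, so P(H) = 1.5015/(1+1.5015) ≈ 0.60.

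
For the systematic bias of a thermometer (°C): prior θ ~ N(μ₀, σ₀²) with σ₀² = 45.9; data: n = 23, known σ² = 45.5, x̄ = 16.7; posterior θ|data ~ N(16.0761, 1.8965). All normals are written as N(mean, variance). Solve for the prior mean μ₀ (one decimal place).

μ₀ = 1.6

With known observation variance, the Normal–Normal posterior has precision τ_n = τ₀ + n/σ² and mean μ_n = (τ₀μ₀ + (n/σ²)x̄)/τ_n.
Here τ₀ = 1/45.9 = 0.021786 and τ_data = 23/45.5 = 0.505495, so τ_n = 0.527281.
Rearranging for μ₀: μ₀ = (μ_n·τ_n − τ_data·x̄)/τ₀ = (16.0761·0.527281 − 0.505495·16.7) / 0.021786 = 0.034856/0.021786 ≈ 1.6.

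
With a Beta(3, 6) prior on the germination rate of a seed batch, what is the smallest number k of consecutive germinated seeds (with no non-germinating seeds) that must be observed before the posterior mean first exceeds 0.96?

After k germinated seeds and 0 non-germinating seeds the posterior is Beta(3+k, 6), with mean (3+k)/(3+6+k).
Set (3+k)/(9+k) > 0.96 and solve: k > (0.96·9 − 3)/(1 − 0.96) = 141.000.
The smallest integer exceeding 141.000 is 142.

k = 142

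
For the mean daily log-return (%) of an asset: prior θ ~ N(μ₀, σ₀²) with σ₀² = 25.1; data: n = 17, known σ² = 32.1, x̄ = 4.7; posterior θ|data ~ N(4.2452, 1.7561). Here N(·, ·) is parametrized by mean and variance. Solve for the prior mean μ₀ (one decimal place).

μ₀ = -1.8

The posterior mean is a precision-weighted average: μ_n = (τ₀μ₀ + τ_data·x̄)/(τ₀+τ_data), with τ₀=1/σ₀² and τ_data=n/σ².
Here τ₀ = 1/25.1 = 0.039841 and τ_data = 17/32.1 = 0.529595, so τ_n = 0.569436.
Rearranging for μ₀: μ₀ = (μ_n·τ_n − τ_data·x̄)/τ₀ = (4.2452·0.569436 − 0.529595·4.7) / 0.039841 = -0.071727/0.039841 ≈ -1.8.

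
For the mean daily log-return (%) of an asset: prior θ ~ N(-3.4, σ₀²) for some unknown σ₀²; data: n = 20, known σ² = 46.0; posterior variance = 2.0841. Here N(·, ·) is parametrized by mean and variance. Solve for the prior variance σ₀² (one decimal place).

Posterior precision equals prior precision plus data precision: 1/σ_n² = 1/σ₀² + n/σ².
So 1/σ₀² = 1/2.0841 − 20/46.0 = 0.479823 − 0.434783 = 0.045040.
Hence σ₀² = 1/0.045040 ≈ 22.2.

σ₀² = 22.2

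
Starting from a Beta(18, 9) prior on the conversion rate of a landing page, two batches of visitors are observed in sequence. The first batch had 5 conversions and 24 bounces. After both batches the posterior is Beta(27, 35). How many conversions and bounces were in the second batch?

Because Beta–binomial updating is additive in the counts, the combined data contributed (α_post−α_prior, β_post−β_prior) successes and failures.
Total across both batches: 27−18=9 conversions, 35−9=26 bounces.
Subtract the first batch: 9−5=4 conversions and 26−24=2 bounces.

4 conversions and 2 bounces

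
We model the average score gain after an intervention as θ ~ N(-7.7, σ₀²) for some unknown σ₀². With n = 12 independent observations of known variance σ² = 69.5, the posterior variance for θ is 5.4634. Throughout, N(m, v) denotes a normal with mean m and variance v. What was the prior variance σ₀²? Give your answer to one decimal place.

σ₀² = 96.4

Posterior precision equals prior precision plus data precision: 1/σ_n² = 1/σ₀² + n/σ².
So 1/σ₀² = 1/5.4634 − 12/69.5 = 0.183036 − 0.172662 = 0.010374.
Hence σ₀² = 1/0.010374 ≈ 96.4.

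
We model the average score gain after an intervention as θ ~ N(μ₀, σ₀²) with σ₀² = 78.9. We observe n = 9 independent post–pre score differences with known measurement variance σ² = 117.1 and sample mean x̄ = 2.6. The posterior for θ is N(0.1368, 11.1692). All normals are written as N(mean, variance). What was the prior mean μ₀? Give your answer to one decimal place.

The posterior mean is a precision-weighted average: μ_n = (τ₀μ₀ + τ_data·x̄)/(τ₀+τ_data), with τ₀=1/σ₀² and τ_data=n/σ².
Here τ₀ = 1/78.9 = 0.012674 and τ_data = 9/117.1 = 0.076857, so τ_n = 0.089531.
Rearranging for μ₀: μ₀ = (μ_n·τ_n − τ_data·x̄)/τ₀ = (0.1368·0.089531 − 0.076857·2.6) / 0.012674 = -0.187580/0.012674 ≈ -14.8.

μ₀ = -14.8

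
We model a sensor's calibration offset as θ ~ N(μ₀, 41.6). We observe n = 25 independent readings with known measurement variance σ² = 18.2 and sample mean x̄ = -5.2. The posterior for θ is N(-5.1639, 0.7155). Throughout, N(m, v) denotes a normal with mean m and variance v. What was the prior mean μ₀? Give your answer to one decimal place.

With known observation variance, the Normal–Normal posterior has precision τ_n = τ₀ + n/σ² and mean μ_n = (τ₀μ₀ + (n/σ²)x̄)/τ_n.
Here τ₀ = 1/41.6 = 0.024038 and τ_data = 25/18.2 = 1.373626, so τ_n = 1.397664.
Rearranging for μ₀: μ₀ = (μ_n·τ_n − τ_data·x̄)/τ₀ = (-5.1639·1.397664 − 1.373626·-5.2) / 0.024038 = -0.074542/0.024038 ≈ -3.1.

μ₀ = -3.1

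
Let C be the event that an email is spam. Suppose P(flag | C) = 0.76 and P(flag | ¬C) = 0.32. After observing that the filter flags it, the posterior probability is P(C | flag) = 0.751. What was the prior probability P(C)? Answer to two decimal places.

P(C) = 0.56

Bayes' rule in odds form gives O(C|E) = O(C)·[P(E|C)/P(E|¬C)], hence O(C) = O(C|E)/LR.
Posterior odds = 0.751/(1−0.751) = 3.0161. LR = 0.76/0.32 = 2.3750.
Prior odds = 3.0161/2.3750 = 1.2699, so P(C) = 1.2699/(1+1.2699) ≈ 0.56.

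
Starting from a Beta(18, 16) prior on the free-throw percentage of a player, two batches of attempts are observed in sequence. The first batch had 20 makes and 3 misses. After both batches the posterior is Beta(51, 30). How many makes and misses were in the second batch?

Because Beta–binomial updating is additive in the counts, the combined data contributed (α_post−α_prior, β_post−β_prior) successes and failures.
Total across both batches: 51−18=33 makes, 30−16=14 misses.
Subtract the first batch: 33−20=13 makes and 14−3=11 misses.

13 makes and 11 misses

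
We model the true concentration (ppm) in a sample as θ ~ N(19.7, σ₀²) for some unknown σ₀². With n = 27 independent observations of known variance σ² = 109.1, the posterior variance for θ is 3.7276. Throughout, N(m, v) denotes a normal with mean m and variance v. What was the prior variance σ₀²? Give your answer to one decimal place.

For the Normal–Normal model with known σ², precisions add: τ_n = τ₀ + n/σ².
So 1/σ₀² = 1/3.7276 − 27/109.1 = 0.268269 − 0.247479 = 0.020790.
Hence σ₀² = 1/0.020790 ≈ 48.1.

σ₀² = 48.1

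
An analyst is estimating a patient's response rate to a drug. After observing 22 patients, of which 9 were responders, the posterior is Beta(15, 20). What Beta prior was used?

Beta(6, 7)

Under Beta–binomial conjugacy the posterior parameters are (α+s, β+f).
So α = 15 − 9 = 6 and β = 20 − 13 = 7.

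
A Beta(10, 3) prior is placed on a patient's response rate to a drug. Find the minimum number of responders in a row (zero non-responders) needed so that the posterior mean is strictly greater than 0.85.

k = 8

After k responders and 0 non-responders the posterior is Beta(10+k, 3), with mean (10+k)/(10+3+k).
Set (10+k)/(13+k) > 0.85 and solve: k > (0.85·13 − 10)/(1 − 0.85) = 7.000.
The smallest integer exceeding 7.000 is 8.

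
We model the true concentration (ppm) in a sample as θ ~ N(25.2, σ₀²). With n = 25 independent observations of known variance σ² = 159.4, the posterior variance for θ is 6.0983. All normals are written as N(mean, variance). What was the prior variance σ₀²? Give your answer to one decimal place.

For the Normal–Normal model with known σ², precisions add: τ_n = τ₀ + n/σ².
So 1/σ₀² = 1/6.0983 − 25/159.4 = 0.163980 − 0.156838 = 0.007142.
Hence σ₀² = 1/0.007142 ≈ 140.0.

σ₀² = 140.0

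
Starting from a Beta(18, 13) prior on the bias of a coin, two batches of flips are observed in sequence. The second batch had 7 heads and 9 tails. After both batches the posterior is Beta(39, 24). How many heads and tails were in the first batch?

14 heads and 2 tails

Because Beta–binomial updating is additive in the counts, the combined data contributed (α_post−α_prior, β_post−β_prior) successes and failures.
Total across both batches: 39−18=21 heads, 24−13=11 tails.
Subtract the second batch: 21−7=14 heads and 11−9=2 tails.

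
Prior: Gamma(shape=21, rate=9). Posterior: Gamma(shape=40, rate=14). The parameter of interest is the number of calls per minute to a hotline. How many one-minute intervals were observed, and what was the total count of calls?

n = 5 one-minute intervals with total 19 calls

A Gamma(α, β) prior (rate parametrization) on a Poisson rate with n observations summing to S gives posterior Gamma(α+S, β+n).
Matching: Σxᵢ = 40 − 21 = 19 and n = 14 − 9 = 5.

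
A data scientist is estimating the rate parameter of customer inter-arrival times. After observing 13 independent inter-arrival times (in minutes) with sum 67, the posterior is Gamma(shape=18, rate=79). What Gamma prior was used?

Gamma(shape=5, rate=12)

For an exponential likelihood with a Gamma(α, β) prior on the rate, n observations with total T give posterior Gamma(α+n, β+T).
So α = 18 − 13 = 5 and β = 79 − 67 = 12.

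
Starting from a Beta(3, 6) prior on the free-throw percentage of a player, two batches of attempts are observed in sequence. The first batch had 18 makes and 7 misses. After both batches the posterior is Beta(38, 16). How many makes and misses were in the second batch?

17 makes and 3 misses

Sequential conjugate updates are equivalent to a single update on the pooled data, so total successes = posterior α − prior α and total failures = posterior β − prior β.
Total across both batches: 38−3=35 makes, 16−6=10 misses.
Subtract the first batch: 35−18=17 makes and 10−7=3 misses.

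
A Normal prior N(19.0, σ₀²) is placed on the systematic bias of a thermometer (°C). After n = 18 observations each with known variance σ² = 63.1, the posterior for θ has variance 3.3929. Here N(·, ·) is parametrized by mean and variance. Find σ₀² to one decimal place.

For the Normal–Normal model with known σ², precisions add: τ_n = τ₀ + n/σ².
So 1/σ₀² = 1/3.3929 − 18/63.1 = 0.294733 − 0.285261 = 0.009472.
Hence σ₀² = 1/0.009472 ≈ 105.6.

σ₀² = 105.6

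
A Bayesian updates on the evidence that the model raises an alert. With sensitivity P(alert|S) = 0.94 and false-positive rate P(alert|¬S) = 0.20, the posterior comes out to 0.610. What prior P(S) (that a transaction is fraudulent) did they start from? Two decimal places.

Bayes' rule in odds form gives O(S|E) = O(S)·[P(E|S)/P(E|¬S)], hence O(S) = O(S|E)/LR.
Posterior odds = 0.610/(1−0.610) = 1.5641. LR = 0.94/0.20 = 4.7000.
Prior odds = 1.5641/4.7000 = 0.3328, so P(S) = 0.3328/(1+0.3328) ≈ 0.25.

P(S) = 0.25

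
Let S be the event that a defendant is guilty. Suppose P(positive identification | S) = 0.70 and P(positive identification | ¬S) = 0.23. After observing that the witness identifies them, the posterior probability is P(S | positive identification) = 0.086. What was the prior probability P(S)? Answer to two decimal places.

Bayes' rule in odds form gives O(S|E) = O(S)·[P(E|S)/P(E|¬S)], hence O(S) = O(S|E)/LR.
Posterior odds = 0.086/(1−0.086) = 0.0941. LR = 0.70/0.23 = 3.0435.
Prior odds = 0.0941/3.0435 = 0.0309, so P(S) = 0.0309/(1+0.0309) ≈ 0.03.

P(S) = 0.03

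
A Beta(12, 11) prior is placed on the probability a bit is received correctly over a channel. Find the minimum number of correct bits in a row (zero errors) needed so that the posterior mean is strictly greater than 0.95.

k = 198

After k correct bits and 0 errors the posterior is Beta(12+k, 11), with mean (12+k)/(12+11+k).
Set (12+k)/(23+k) > 0.95 and solve: k > (0.95·23 − 12)/(1 − 0.95) = 197.000.
The smallest integer exceeding 197.000 is 198.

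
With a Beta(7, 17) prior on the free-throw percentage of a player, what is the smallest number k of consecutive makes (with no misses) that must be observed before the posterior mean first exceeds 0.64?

k = 24

After k makes and 0 misses the posterior is Beta(7+k, 17), with mean (7+k)/(7+17+k).
Set (7+k)/(24+k) > 0.64 and solve: k > (0.64·24 − 7)/(1 − 0.64) = 23.222.
The smallest integer exceeding 23.222 is 24, and checking k=24: (31)/(48) = 0.6458 > 0.64.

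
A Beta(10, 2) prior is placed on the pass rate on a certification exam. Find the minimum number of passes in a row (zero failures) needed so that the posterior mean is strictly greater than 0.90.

k = 9

After k passes and 0 failures the posterior is Beta(10+k, 2), with mean (10+k)/(10+2+k).
Set (10+k)/(12+k) > 0.90 and solve: k > (0.90·12 − 10)/(1 − 0.90) = 8.000.
The smallest integer exceeding 8.000 is 9.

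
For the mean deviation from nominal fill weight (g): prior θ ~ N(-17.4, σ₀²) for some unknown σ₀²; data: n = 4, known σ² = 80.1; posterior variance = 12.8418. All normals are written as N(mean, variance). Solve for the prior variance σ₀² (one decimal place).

For the Normal–Normal model with known σ², precisions add: τ_n = τ₀ + n/σ².
So 1/σ₀² = 1/12.8418 − 4/80.1 = 0.077871 − 0.049938 = 0.027933.
Hence σ₀² = 1/0.027933 ≈ 35.8.

σ₀² = 35.8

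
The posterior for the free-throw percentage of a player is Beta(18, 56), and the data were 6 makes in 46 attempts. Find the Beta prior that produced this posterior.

Beta(12, 16)

Beta is conjugate to the binomial likelihood: posterior = Beta(α+s, β+f).
Subtract the data counts: 18−6=12, 56−40=16.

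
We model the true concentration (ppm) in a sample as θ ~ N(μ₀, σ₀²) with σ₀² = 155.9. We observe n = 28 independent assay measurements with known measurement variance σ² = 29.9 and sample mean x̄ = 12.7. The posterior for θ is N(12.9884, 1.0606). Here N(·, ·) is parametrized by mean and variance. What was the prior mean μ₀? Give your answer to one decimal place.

With known observation variance, the Normal–Normal posterior has precision τ_n = τ₀ + n/σ² and mean μ_n = (τ₀μ₀ + (n/σ²)x̄)/τ_n.
Here τ₀ = 1/155.9 = 0.006414 and τ_data = 28/29.9 = 0.936455, so τ_n = 0.942869.
Rearranging for μ₀: μ₀ = (μ_n·τ_n − τ_data·x̄)/τ₀ = (12.9884·0.942869 − 0.936455·12.7) / 0.006414 = 0.353381/0.006414 ≈ 55.1.

μ₀ = 55.1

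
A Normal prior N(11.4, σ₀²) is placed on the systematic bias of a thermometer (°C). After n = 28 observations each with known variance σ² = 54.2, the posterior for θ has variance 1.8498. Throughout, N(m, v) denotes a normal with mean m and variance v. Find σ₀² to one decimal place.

For the Normal–Normal model with known σ², precisions add: τ_n = τ₀ + n/σ².
So 1/σ₀² = 1/1.8498 − 28/54.2 = 0.540599 − 0.516605 = 0.023994.
Hence σ₀² = 1/0.023994 ≈ 41.7.

σ₀² = 41.7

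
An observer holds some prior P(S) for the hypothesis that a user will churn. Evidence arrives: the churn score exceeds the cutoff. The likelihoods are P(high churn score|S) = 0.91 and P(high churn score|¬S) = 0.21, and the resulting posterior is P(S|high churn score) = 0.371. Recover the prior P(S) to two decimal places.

P(S) = 0.12

In odds form, posterior odds = prior odds × likelihood ratio, so prior odds = posterior odds ÷ LR.
Posterior odds = 0.371/(1−0.371) = 0.5898. LR = 0.91/0.21 = 4.3333.
Prior odds = 0.5898/4.3333 = 0.1361, so P(S) = 0.1361/(1+0.1361) ≈ 0.12.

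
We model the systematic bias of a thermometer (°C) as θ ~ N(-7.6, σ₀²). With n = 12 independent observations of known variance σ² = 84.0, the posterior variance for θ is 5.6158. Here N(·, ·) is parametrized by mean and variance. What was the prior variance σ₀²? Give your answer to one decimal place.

Posterior precision equals prior precision plus data precision: 1/σ_n² = 1/σ₀² + n/σ².
So 1/σ₀² = 1/5.6158 − 12/84.0 = 0.178069 − 0.142857 = 0.035212.
Hence σ₀² = 1/0.035212 ≈ 28.4.

σ₀² = 28.4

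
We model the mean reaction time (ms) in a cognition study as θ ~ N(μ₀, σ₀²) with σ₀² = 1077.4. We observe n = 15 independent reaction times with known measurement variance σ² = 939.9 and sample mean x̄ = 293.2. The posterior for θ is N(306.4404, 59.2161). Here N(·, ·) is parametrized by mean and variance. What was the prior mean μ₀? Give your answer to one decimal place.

With known observation variance, the Normal–Normal posterior has precision τ_n = τ₀ + n/σ² and mean μ_n = (τ₀μ₀ + (n/σ²)x̄)/τ_n.
Here τ₀ = 1/1077.4 = 0.000928 and τ_data = 15/939.9 = 0.015959, so τ_n = 0.016887.
Rearranging for μ₀: μ₀ = (μ_n·τ_n − τ_data·x̄)/τ₀ = (306.4404·0.016887 − 0.015959·293.2) / 0.000928 = 0.495680/0.000928 ≈ 534.1.

μ₀ = 534.1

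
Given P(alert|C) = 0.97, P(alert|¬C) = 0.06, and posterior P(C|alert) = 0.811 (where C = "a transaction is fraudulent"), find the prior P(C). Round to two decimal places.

P(C) = 0.21

In odds form, posterior odds = prior odds × likelihood ratio, so prior odds = posterior odds ÷ LR.
Posterior odds = 0.811/(1−0.811) = 4.2910. LR = 0.97/0.06 = 16.1667.
Prior odds = 4.2910/16.1667 = 0.2654, so P(C) = 0.2654/(1+0.2654) ≈ 0.21.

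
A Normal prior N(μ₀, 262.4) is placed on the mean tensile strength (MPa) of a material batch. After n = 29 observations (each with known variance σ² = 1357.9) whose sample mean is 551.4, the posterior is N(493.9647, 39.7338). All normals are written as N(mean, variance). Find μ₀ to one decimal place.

The posterior mean is a precision-weighted average: μ_n = (τ₀μ₀ + τ_data·x̄)/(τ₀+τ_data), with τ₀=1/σ₀² and τ_data=n/σ².
Here τ₀ = 1/262.4 = 0.003811 and τ_data = 29/1357.9 = 0.021357, so τ_n = 0.025168.
Rearranging for μ₀: μ₀ = (μ_n·τ_n − τ_data·x̄)/τ₀ = (493.9647·0.025168 − 0.021357·551.4) / 0.003811 = 0.655854/0.003811 ≈ 172.1.

μ₀ = 172.1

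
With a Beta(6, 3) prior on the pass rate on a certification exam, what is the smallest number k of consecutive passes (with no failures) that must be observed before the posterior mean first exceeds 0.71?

k = 2

After k passes and 0 failures the posterior is Beta(6+k, 3), with mean (6+k)/(6+3+k).
Set (6+k)/(9+k) > 0.71 and solve: k > (0.71·9 − 6)/(1 − 0.71) = 1.345.
The smallest integer exceeding 1.345 is 2.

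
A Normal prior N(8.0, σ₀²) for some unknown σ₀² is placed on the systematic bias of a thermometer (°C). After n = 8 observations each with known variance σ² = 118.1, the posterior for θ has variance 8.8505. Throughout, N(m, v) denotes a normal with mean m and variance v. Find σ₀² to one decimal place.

σ₀² = 22.1

For the Normal–Normal model with known σ², precisions add: τ_n = τ₀ + n/σ².
So 1/σ₀² = 1/8.8505 − 8/118.1 = 0.112988 − 0.067739 = 0.045249.
Hence σ₀² = 1/0.045249 ≈ 22.1.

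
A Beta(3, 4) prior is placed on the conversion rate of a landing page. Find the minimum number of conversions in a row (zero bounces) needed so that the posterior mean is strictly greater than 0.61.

k = 4

After k conversions and 0 bounces the posterior is Beta(3+k, 4), with mean (3+k)/(3+4+k).
Set (3+k)/(7+k) > 0.61 and solve: k > (0.61·7 − 3)/(1 − 0.61) = 3.256.
The smallest integer exceeding 3.256 is 4.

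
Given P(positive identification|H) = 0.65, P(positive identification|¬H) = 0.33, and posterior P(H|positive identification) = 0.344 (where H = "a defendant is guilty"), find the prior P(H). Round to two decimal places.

In odds form, posterior odds = prior odds × likelihood ratio, so prior odds = posterior odds ÷ LR.
Posterior odds = 0.344/(1−0.344) = 0.5244. LR = 0.65/0.33 = 1.9697.
Prior odds = 0.5244/1.9697 = 0.2662, so P(H) = 0.2662/(1+0.2662) ≈ 0.21.

P(H) = 0.21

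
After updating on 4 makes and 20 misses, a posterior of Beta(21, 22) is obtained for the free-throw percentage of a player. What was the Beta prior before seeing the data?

A Beta(a, b) prior with s successes and f failures in binomial data gives a Beta(a+s, b+f) posterior.
So a = 21 − 4 = 17 and b = 22 − 20 = 2.

Beta(17, 2)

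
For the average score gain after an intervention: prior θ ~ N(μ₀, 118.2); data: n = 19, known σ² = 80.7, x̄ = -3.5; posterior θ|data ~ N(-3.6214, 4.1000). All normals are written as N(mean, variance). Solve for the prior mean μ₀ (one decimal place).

With known observation variance, the Normal–Normal posterior has precision τ_n = τ₀ + n/σ² and mean μ_n = (τ₀μ₀ + (n/σ²)x̄)/τ_n.
Here τ₀ = 1/118.2 = 0.008460 and τ_data = 19/80.7 = 0.235440, so τ_n = 0.243900.
Rearranging for μ₀: μ₀ = (μ_n·τ_n − τ_data·x̄)/τ₀ = (-3.6214·0.243900 − 0.235440·-3.5) / 0.008460 = -0.059219/0.008460 ≈ -7.0.

μ₀ = -7.0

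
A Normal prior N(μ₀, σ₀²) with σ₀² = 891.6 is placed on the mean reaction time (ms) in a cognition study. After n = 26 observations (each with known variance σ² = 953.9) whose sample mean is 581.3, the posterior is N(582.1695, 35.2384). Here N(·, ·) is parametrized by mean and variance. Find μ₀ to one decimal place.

μ₀ = 603.3

With known observation variance, the Normal–Normal posterior has precision τ_n = τ₀ + n/σ² and mean μ_n = (τ₀μ₀ + (n/σ²)x̄)/τ_n.
Here τ₀ = 1/891.6 = 0.001122 and τ_data = 26/953.9 = 0.027257, so τ_n = 0.028379.
Rearranging for μ₀: μ₀ = (μ_n·τ_n − τ_data·x̄)/τ₀ = (582.1695·0.028379 − 0.027257·581.3) / 0.001122 = 0.676894/0.001122 ≈ 603.3.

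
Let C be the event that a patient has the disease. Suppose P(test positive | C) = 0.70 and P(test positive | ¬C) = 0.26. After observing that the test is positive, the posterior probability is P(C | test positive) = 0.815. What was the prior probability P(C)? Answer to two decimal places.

In odds form, posterior odds = prior odds × likelihood ratio, so prior odds = posterior odds ÷ LR.
Posterior odds = 0.815/(1−0.815) = 4.4054. LR = 0.70/0.26 = 2.6923.
Prior odds = 4.4054/2.6923 = 1.6363, so P(C) = 1.6363/(1+1.6363) ≈ 0.62.

P(C) = 0.62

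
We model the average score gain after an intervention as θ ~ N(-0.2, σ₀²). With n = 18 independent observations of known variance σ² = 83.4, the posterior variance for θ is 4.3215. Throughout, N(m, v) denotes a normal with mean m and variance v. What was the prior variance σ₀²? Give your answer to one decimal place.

Posterior precision equals prior precision plus data precision: 1/σ_n² = 1/σ₀² + n/σ².
So 1/σ₀² = 1/4.3215 − 18/83.4 = 0.231401 − 0.215827 = 0.015574.
Hence σ₀² = 1/0.015574 ≈ 64.2.

σ₀² = 64.2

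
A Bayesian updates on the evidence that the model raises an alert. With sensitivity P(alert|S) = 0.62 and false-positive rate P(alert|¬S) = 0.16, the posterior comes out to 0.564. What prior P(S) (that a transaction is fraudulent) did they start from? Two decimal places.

P(S) = 0.25

Bayes' rule in odds form gives O(S|E) = O(S)·[P(E|S)/P(E|¬S)], hence O(S) = O(S|E)/LR.
Posterior odds = 0.564/(1−0.564) = 1.2936. LR = 0.62/0.16 = 3.8750.
Prior odds = 1.2936/3.8750 = 0.3338, so P(S) = 0.3338/(1+0.3338) ≈ 0.25.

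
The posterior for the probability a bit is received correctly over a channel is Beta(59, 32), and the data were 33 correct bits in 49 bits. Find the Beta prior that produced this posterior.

Beta(26, 16)

Beta is conjugate to the binomial likelihood: posterior = Beta(a+s, b+f).
Subtract the data counts: 59−33=26, 32−16=16.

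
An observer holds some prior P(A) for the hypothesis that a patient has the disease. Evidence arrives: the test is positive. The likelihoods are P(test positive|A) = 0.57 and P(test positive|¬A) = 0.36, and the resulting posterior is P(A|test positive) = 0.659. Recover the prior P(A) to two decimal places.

P(A) = 0.55

Bayes' rule in odds form gives O(A|E) = O(A)·[P(E|A)/P(E|¬A)], hence O(A) = O(A|E)/LR.
Posterior odds = 0.659/(1−0.659) = 1.9326. LR = 0.57/0.36 = 1.5833.
Prior odds = 1.9326/1.5833 = 1.2206, so P(A) = 1.2206/(1+1.2206) ≈ 0.55.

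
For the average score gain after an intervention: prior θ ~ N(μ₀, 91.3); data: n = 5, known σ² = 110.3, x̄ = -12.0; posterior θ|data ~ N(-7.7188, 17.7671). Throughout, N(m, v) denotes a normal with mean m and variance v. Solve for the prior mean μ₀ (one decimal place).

With known observation variance, the Normal–Normal posterior has precision τ_n = τ₀ + n/σ² and mean μ_n = (τ₀μ₀ + (n/σ²)x̄)/τ_n.
Here τ₀ = 1/91.3 = 0.010953 and τ_data = 5/110.3 = 0.045331, so τ_n = 0.056284.
Rearranging for μ₀: μ₀ = (μ_n·τ_n − τ_data·x̄)/τ₀ = (-7.7188·0.056284 − 0.045331·-12.0) / 0.010953 = 0.109527/0.010953 ≈ 10.0.

μ₀ = 10.0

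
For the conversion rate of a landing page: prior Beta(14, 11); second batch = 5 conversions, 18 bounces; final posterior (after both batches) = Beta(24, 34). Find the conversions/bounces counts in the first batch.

Because Beta–binomial updating is additive in the counts, the combined data contributed (α_post−α_prior, β_post−β_prior) successes and failures.
Total across both batches: 24−14=10 conversions, 34−11=23 bounces.
Subtract the second batch: 10−5=5 conversions and 23−18=5 bounces.

5 conversions and 5 bounces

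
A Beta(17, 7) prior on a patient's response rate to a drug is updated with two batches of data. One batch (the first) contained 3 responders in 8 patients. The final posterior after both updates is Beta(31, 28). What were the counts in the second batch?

Because Beta–binomial updating is additive in the counts, the combined data contributed (α_post−α_prior, β_post−β_prior) successes and failures.
Total across both batches: 31−17=14 responders, 28−7=21 non-responders.
Subtract the first batch: 14−3=11 responders and 21−5=16 non-responders.

11 responders and 16 non-responders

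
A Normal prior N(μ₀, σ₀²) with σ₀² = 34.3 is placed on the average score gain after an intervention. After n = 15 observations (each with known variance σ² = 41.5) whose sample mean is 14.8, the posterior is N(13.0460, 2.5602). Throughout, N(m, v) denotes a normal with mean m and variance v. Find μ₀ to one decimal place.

The posterior mean is a precision-weighted average: μ_n = (τ₀μ₀ + τ_data·x̄)/(τ₀+τ_data), with τ₀=1/σ₀² and τ_data=n/σ².
Here τ₀ = 1/34.3 = 0.029155 and τ_data = 15/41.5 = 0.361446, so τ_n = 0.390601.
Rearranging for μ₀: μ₀ = (μ_n·τ_n − τ_data·x̄)/τ₀ = (13.0460·0.390601 − 0.361446·14.8) / 0.029155 = -0.253620/0.029155 ≈ -8.7.

μ₀ = -8.7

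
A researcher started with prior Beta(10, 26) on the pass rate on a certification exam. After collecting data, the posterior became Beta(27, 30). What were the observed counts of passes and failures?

Beta is conjugate to the binomial likelihood: posterior = Beta(α+s, β+f).
Match parameters: s=27−10=17, f=30−26=4.

17 passes and 4 failures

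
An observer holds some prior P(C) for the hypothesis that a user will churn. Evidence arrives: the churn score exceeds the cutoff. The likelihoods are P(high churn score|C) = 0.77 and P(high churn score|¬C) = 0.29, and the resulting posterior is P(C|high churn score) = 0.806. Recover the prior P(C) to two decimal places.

Bayes' rule in odds form gives O(C|E) = O(C)·[P(E|C)/P(E|¬C)], hence O(C) = O(C|E)/LR.
Posterior odds = 0.806/(1−0.806) = 4.1546. LR = 0.77/0.29 = 2.6552.
Prior odds = 4.1546/2.6552 = 1.5647, so P(C) = 1.5647/(1+1.5647) ≈ 0.61.

P(C) = 0.61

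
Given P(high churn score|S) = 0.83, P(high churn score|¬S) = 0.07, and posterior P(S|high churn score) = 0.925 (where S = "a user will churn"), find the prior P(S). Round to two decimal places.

P(S) = 0.51

Bayes' rule in odds form gives O(S|E) = O(S)·[P(E|S)/P(E|¬S)], hence O(S) = O(S|E)/LR.
Posterior odds = 0.925/(1−0.925) = 12.3333. LR = 0.83/0.07 = 11.8571.
Prior odds = 12.3333/11.8571 = 1.0402, so P(S) = 1.0402/(1+1.0402) ≈ 0.51.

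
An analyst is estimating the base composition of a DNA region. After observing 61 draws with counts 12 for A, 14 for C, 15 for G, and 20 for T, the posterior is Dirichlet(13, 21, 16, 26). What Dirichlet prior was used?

Dirichlet(1, 7, 1, 6)

For a Dirichlet(α) prior with multinomial counts c, the posterior is Dirichlet(α + c) componentwise.
Subtract each count from the matching posterior parameter: 13−12=1, 21−14=7, 16−15=1, 26−20=6.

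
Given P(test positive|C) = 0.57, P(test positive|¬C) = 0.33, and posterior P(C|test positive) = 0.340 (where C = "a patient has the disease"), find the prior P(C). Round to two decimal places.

P(C) = 0.23

In odds form, posterior odds = prior odds × likelihood ratio, so prior odds = posterior odds ÷ LR.
Posterior odds = 0.340/(1−0.340) = 0.5152. LR = 0.57/0.33 = 1.7273.
Prior odds = 0.5152/1.7273 = 0.2983, so P(C) = 0.2983/(1+0.2983) ≈ 0.23.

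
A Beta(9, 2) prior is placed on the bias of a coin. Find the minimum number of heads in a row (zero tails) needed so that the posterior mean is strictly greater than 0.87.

After k heads and 0 tails the posterior is Beta(9+k, 2), with mean (9+k)/(9+2+k).
Set (9+k)/(11+k) > 0.87 and solve: k > (0.87·11 − 9)/(1 − 0.87) = 4.385.
The smallest integer exceeding 4.385 is 5.

k = 5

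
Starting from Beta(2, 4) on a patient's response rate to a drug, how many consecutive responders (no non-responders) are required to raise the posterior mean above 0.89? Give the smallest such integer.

After k responders and 0 non-responders the posterior is Beta(2+k, 4), with mean (2+k)/(2+4+k).
Set (2+k)/(6+k) > 0.89 and solve: k > (0.89·6 − 2)/(1 − 0.89) = 30.364.
The smallest integer exceeding 30.364 is 31, and checking k=31: (33)/(37) = 0.8919 > 0.89.

k = 31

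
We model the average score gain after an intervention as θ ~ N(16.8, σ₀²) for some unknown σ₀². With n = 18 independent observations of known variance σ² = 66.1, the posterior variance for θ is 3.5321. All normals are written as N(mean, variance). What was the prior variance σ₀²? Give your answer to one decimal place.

For the Normal–Normal model with known σ², precisions add: τ_n = τ₀ + n/σ².
So 1/σ₀² = 1/3.5321 − 18/66.1 = 0.283118 − 0.272315 = 0.010803.
Hence σ₀² = 1/0.010803 ≈ 92.6.

σ₀² = 92.6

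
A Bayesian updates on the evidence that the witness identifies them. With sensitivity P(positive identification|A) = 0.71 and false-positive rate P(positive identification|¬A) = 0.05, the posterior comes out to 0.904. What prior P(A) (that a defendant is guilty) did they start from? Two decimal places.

Bayes' rule in odds form gives O(A|E) = O(A)·[P(E|A)/P(E|¬A)], hence O(A) = O(A|E)/LR.
Posterior odds = 0.904/(1−0.904) = 9.4167. LR = 0.71/0.05 = 14.2000.
Prior odds = 9.4167/14.2000 = 0.6631, so P(A) = 0.6631/(1+0.6631) ≈ 0.40.

P(A) = 0.40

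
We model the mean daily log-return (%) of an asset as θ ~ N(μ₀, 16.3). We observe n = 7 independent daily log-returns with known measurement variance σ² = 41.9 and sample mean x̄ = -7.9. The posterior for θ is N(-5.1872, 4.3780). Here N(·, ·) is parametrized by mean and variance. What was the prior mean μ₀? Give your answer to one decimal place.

With known observation variance, the Normal–Normal posterior has precision τ_n = τ₀ + n/σ² and mean μ_n = (τ₀μ₀ + (n/σ²)x̄)/τ_n.
Here τ₀ = 1/16.3 = 0.061350 and τ_data = 7/41.9 = 0.167064, so τ_n = 0.228414.
Rearranging for μ₀: μ₀ = (μ_n·τ_n − τ_data·x̄)/τ₀ = (-5.1872·0.228414 − 0.167064·-7.9) / 0.061350 = 0.134976/0.061350 ≈ 2.2.

μ₀ = 2.2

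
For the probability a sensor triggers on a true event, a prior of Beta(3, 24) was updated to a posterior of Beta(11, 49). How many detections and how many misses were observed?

A Beta(α, β) prior with s successes and f failures in binomial data gives a Beta(α+s, β+f) posterior.
Match parameters: s=11−3=8, f=49−24=25.

8 detections and 25 misses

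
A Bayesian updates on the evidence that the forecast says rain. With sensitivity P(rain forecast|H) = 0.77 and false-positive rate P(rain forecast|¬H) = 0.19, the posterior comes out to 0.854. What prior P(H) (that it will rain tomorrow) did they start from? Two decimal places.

P(H) = 0.59

Bayes' rule in odds form gives O(H|E) = O(H)·[P(E|H)/P(E|¬H)], hence O(H) = O(H|E)/LR.
Posterior odds = 0.854/(1−0.854) = 5.8493. LR = 0.77/0.19 = 4.0526.
Prior odds = 5.8493/4.0526 = 1.4433, so P(H) = 1.4433/(1+1.4433) ≈ 0.59.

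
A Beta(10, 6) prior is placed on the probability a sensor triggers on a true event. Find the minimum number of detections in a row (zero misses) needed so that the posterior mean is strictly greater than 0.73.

After k detections and 0 misses the posterior is Beta(10+k, 6), with mean (10+k)/(10+6+k).
Set (10+k)/(16+k) > 0.73 and solve: k > (0.73·16 − 10)/(1 − 0.73) = 6.222.
The smallest integer exceeding 6.222 is 7, and checking k=7: (17)/(23) = 0.7391 > 0.73.

k = 7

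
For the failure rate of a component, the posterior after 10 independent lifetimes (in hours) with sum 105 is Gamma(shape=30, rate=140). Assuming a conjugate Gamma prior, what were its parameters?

Gamma(shape=20, rate=35)

Gamma–exponential conjugacy: posterior shape = α + n, posterior rate = β + Σtᵢ.
So α = 30 − 10 = 20 and β = 140 − 105 = 35.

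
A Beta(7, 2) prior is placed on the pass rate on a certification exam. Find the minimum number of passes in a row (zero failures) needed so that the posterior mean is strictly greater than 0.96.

After k passes and 0 failures the posterior is Beta(7+k, 2), with mean (7+k)/(7+2+k).
Set (7+k)/(9+k) > 0.96 and solve: k > (0.96·9 − 7)/(1 − 0.96) = 41.000.
The smallest integer exceeding 41.000 is 42.

k = 42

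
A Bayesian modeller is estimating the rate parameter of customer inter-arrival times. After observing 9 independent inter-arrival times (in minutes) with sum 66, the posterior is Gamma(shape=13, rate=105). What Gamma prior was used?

Gamma–exponential conjugacy: posterior shape = α + n, posterior rate = β + Σtᵢ.
So α = 13 − 9 = 4 and β = 105 − 66 = 39.

Gamma(shape=4, rate=39)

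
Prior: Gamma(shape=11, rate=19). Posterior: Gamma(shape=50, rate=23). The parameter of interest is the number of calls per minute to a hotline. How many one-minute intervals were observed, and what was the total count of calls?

n = 4 one-minute intervals with total 39 calls

Gamma–Poisson conjugacy: posterior shape = α + Σxᵢ, posterior rate = β + n.
Matching: Σxᵢ = 50 − 11 = 39 and n = 23 − 19 = 4.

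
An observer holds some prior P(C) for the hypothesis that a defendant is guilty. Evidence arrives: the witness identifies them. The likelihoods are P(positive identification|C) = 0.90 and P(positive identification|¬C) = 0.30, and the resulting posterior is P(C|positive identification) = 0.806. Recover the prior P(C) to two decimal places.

P(C) = 0.58

Bayes' rule in odds form gives O(C|E) = O(C)·[P(E|C)/P(E|¬C)], hence O(C) = O(C|E)/LR.
Posterior odds = 0.806/(1−0.806) = 4.1546. LR = 0.90/0.30 = 3.0000.
Prior odds = 4.1546/3.0000 = 1.3849, so P(C) = 1.3849/(1+1.3849) ≈ 0.58.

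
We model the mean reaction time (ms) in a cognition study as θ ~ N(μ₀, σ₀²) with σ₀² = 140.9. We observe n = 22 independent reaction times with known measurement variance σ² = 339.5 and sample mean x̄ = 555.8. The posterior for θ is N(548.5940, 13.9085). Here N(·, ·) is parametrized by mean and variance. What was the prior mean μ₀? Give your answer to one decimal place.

μ₀ = 482.8

The posterior mean is a precision-weighted average: μ_n = (τ₀μ₀ + τ_data·x̄)/(τ₀+τ_data), with τ₀=1/σ₀² and τ_data=n/σ².
Here τ₀ = 1/140.9 = 0.007097 and τ_data = 22/339.5 = 0.064801, so τ_n = 0.071898.
Rearranging for μ₀: μ₀ = (μ_n·τ_n − τ_data·x̄)/τ₀ = (548.5940·0.071898 − 0.064801·555.8) / 0.007097 = 3.426416/0.007097 ≈ 482.8.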